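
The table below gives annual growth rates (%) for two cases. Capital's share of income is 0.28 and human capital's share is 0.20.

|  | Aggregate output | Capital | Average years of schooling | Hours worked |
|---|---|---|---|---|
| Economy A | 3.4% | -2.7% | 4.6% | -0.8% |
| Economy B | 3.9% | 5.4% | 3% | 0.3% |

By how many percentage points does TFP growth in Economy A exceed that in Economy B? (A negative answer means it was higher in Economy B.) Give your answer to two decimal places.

2.02 percentage points

Labor's share = 1 − 0.28 − 0.2 = 0.52.
Economy A: TFP = 3.4 + 0.756 − 0.92 + 0.416 = 3.652%.
Economy B: TFP = 3.9 − 1.512 − 0.6 − 0.156 = 1.632%.
Difference = 3.652 − (1.632) = 2.02 pp.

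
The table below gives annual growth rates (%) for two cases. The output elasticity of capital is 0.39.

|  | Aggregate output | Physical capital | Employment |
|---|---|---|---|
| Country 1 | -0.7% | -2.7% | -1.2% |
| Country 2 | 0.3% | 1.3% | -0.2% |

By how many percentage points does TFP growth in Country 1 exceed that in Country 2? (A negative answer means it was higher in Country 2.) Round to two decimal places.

1.17 percentage points

Labor's share = 1 − 0.39 = 0.61.
Country 1: TFP = -0.7 + 1.053 + 0.732 = 1.085%.
Country 2: TFP = 0.3 − 0.507 + 0.122 = -0.085%.
Difference = 1.085 − (-0.085) = 1.17 pp.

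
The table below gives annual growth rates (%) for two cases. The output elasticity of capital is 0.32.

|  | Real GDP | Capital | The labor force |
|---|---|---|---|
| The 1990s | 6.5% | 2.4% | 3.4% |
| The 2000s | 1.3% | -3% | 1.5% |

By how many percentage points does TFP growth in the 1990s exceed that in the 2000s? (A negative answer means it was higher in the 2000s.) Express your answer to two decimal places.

Labor's share = 1 − 0.32 = 0.68.
The 1990s: TFP = 6.5 − 0.768 − 2.312 = 3.42%.
The 2000s: TFP = 1.3 + 0.96 − 1.02 = 1.24%.
Difference = 3.42 − (1.24) = 2.18 pp.

2.18 percentage points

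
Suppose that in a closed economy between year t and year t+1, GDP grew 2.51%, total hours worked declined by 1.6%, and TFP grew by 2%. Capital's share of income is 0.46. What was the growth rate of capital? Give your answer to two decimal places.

Labor's share = 1 − 0.46 = 0.54.
gY = gA + 0.54×(-1.6) + 0.46×g.
0.46×g = 2.51 − 2 + 0.864 = 1.374.
g = 1.374 / 0.46 = 2.987%.

Capital grew 2.99%.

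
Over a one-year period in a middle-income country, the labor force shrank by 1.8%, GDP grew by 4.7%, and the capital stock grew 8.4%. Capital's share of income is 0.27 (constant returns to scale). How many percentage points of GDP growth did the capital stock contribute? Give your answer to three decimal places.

Contribution = share × growth = 0.27 × 8.4 = 2.268 pp.

2.268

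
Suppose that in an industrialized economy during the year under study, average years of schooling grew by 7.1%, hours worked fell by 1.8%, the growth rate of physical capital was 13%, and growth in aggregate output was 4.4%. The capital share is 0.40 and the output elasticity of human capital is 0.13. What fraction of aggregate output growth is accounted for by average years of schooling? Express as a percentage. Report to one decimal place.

Average years of schooling contributed 0.13 × 7.1 = 0.923 pp.
Share of growth = 0.923 / 4.4 × 100 = 20.977%.

21.0%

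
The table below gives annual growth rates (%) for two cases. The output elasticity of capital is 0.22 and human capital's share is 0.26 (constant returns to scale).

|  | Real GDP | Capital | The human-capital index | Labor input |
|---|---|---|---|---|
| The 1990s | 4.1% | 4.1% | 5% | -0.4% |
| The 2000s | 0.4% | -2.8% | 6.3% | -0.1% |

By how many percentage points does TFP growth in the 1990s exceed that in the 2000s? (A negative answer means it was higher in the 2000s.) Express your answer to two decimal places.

2.68 percentage points

Labor's share = 1 − 0.22 − 0.26 = 0.52.
The 1990s: TFP = 4.1 − 0.902 − 1.3 + 0.208 = 2.106%.
The 2000s: TFP = 0.4 + 0.616 − 1.638 + 0.052 = -0.57%.
Difference = 2.106 − (-0.57) = 2.676 pp.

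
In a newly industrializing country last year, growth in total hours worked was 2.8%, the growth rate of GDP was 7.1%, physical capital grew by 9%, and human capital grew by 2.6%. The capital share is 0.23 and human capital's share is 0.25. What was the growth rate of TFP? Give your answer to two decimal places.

Labor's share = 1 − 0.23 − 0.25 = 0.52.
Physical capital: 0.23 × 9 = 2.07 pp.
Human capital: 0.25 × 2.6 = 0.65 pp.
Total hours worked: 0.52 × 2.8 = 1.456 pp.
TFP growth = 7.1 − 4.176 = 2.924%.

2.92%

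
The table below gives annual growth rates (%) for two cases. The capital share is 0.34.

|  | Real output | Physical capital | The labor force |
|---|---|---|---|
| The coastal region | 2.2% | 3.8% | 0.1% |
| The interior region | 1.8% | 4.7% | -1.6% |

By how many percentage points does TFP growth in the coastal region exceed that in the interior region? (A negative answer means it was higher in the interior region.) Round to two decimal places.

Labor's share = 1 − 0.34 = 0.66.
The coastal region: TFP = 2.2 − 1.292 − 0.066 = 0.842%.
The interior region: TFP = 1.8 − 1.598 + 1.056 = 1.258%.
Difference = 0.842 − (1.258) = -0.416 pp.

-0.42 percentage points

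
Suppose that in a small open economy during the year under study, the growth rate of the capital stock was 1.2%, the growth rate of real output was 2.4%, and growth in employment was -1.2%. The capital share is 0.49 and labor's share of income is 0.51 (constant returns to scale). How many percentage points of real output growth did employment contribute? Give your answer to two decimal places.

-0.61 pp

Labor's share = 1 − 0.49 = 0.51.
Contribution = share × growth = 0.51 × (-1.2) = -0.612 pp.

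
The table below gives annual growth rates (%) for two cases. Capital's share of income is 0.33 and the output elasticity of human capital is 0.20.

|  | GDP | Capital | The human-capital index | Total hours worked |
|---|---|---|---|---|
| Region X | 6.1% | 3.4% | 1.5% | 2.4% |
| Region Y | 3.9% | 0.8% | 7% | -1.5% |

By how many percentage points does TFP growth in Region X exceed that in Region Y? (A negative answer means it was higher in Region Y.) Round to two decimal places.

0.61 percentage points

Labor's share = 1 − 0.33 − 0.2 = 0.47.
Region X: TFP = 6.1 − 1.122 − 0.3 − 1.128 = 3.55%.
Region Y: TFP = 3.9 − 0.264 − 1.4 + 0.705 = 2.941%.
Difference = 3.55 − (2.941) = 0.609 pp.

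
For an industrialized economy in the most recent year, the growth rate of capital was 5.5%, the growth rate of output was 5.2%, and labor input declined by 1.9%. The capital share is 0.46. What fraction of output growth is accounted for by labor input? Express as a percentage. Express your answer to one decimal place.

Labor's share = 1 − 0.46 = 0.54.
Labor input contributed 0.54 × (-1.9) = -1.026 pp.
Share of growth = -1.026 / 5.2 × 100 = -19.731%.

-19.7%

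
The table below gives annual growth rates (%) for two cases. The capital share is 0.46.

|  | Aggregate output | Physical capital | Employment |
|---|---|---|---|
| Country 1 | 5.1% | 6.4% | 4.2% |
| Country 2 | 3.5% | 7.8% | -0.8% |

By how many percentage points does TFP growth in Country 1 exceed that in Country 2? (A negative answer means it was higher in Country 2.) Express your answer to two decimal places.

-0.46 percentage points

Labor's share = 1 − 0.46 = 0.54.
Country 1: TFP = 5.1 − 2.944 − 2.268 = -0.112%.
Country 2: TFP = 3.5 − 3.588 + 0.432 = 0.344%.
Difference = -0.112 − (0.344) = -0.456 pp.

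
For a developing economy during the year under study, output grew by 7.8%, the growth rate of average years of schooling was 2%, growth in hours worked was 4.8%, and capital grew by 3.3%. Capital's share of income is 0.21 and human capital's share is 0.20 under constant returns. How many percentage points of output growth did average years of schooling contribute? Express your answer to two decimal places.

0.40 pp

Contribution = share × growth = 0.2 × 2 = 0.4 pp.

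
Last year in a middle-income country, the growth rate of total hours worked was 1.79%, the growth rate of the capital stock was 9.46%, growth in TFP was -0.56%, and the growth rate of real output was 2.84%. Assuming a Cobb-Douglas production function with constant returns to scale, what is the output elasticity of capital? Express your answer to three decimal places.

gY = gA + α·gK + (1−α)·gL, so gY − gA − gL = α(gK − gL).
2.84 + 0.56 − 1.79 = α × (9.46 − 1.79).
1.61 = 7.67 α, so α = 0.20991.

The output elasticity of capital is 0.210.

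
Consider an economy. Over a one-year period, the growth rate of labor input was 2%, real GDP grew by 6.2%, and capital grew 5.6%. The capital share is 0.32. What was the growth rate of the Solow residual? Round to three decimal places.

The Solow residual grew 3.048%.

Labor's share = 1 − 0.32 = 0.68.
Capital: 0.32 × 5.6 = 1.792 pp.
Labor input: 0.68 × 2 = 1.36 pp.
TFP growth = 6.2 − 3.152 = 3.048%.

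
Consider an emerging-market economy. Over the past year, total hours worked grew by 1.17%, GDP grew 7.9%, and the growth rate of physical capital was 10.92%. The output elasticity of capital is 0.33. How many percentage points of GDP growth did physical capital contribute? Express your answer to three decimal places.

Contribution = share × growth = 0.33 × 10.92 = 3.6036 pp.

3.604 percentage points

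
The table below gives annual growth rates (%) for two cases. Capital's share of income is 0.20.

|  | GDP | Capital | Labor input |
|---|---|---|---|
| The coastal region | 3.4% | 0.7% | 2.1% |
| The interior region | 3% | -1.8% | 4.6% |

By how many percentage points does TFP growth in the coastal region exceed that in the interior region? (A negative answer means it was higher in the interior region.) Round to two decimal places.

1.90 percentage points

Labor's share = 1 − 0.2 = 0.8.
The coastal region: TFP = 3.4 − 0.14 − 1.68 = 1.58%.
The interior region: TFP = 3 + 0.36 − 3.68 = -0.32%.
Difference = 1.58 − (-0.32) = 1.9 pp.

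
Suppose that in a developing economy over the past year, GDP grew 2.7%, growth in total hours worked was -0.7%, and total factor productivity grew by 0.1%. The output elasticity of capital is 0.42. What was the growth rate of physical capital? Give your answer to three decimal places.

Labor's share = 1 − 0.42 = 0.58.
gY = gA + 0.58×(-0.7) + 0.42×g.
0.42×g = 2.7 − 0.1 + 0.406 = 3.006.
g = 3.006 / 0.42 = 7.15714%.

7.157%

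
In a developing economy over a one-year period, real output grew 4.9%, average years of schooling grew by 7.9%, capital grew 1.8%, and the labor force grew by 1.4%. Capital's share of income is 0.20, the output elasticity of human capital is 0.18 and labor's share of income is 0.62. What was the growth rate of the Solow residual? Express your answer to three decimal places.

Labor's share = 1 − 0.2 − 0.18 = 0.62.
Capital: 0.2 × 1.8 = 0.36 pp.
Average years of schooling: 0.18 × 7.9 = 1.422 pp.
The labor force: 0.62 × 1.4 = 0.868 pp.
TFP growth = 4.9 − 2.65 = 2.25%.

The Solow residual grew 2.250%.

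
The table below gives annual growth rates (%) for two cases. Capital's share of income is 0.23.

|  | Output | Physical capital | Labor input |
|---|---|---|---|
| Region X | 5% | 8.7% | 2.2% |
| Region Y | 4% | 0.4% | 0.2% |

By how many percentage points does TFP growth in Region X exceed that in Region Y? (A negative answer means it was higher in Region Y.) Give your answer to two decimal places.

-2.45 percentage points

Labor's share = 1 − 0.23 = 0.77.
Region X: TFP = 5 − 2.001 − 1.694 = 1.305%.
Region Y: TFP = 4 − 0.092 − 0.154 = 3.754%.
Difference = 1.305 − (3.754) = -2.449 pp.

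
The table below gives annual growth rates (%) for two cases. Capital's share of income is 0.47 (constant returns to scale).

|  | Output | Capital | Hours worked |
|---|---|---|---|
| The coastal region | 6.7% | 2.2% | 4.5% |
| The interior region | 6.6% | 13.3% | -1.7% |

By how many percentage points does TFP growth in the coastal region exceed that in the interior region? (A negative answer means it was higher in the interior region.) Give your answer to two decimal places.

2.03 percentage points

Labor's share = 1 − 0.47 = 0.53.
The coastal region: TFP = 6.7 − 1.034 − 2.385 = 3.281%.
The interior region: TFP = 6.6 − 6.251 + 0.901 = 1.25%.
Difference = 3.281 − (1.25) = 2.031 pp.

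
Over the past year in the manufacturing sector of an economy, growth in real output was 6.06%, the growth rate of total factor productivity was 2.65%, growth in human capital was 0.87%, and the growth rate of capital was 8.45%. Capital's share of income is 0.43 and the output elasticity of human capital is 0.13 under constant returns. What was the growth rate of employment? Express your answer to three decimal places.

Labor's share = 1 − 0.43 − 0.13 = 0.44.
gY = gA + 0.43×8.45 + 0.13×0.87 + 0.44×g.
0.44×g = 6.06 − 2.65 − 3.7466 = -0.3366.
g = -0.3366 / 0.44 = -0.765%.

-0.765%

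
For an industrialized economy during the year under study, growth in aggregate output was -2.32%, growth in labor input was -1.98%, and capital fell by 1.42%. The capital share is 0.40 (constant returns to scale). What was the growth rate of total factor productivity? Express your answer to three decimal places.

Labor's share = 1 − 0.4 = 0.6.
Capital: 0.4 × (-1.42) = -0.568 pp.
Labor input: 0.6 × (-1.98) = -1.188 pp.
TFP growth = -2.32 + 1.756 = -0.564%.

-0.564%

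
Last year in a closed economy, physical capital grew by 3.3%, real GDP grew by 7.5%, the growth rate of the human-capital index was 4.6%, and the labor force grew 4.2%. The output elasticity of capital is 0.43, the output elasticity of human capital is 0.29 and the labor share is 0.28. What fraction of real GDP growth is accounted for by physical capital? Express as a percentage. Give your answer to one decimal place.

18.9%

Physical capital contributed 0.43 × 3.3 = 1.419 pp.
Share of growth = 1.419 / 7.5 × 100 = 18.92%.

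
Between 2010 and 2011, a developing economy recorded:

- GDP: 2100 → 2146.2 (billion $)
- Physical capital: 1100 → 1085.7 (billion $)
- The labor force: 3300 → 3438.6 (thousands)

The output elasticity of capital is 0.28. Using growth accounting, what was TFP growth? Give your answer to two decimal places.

GDP growth = (2146.2 − 2100) / 2100 = 2.2%.
Physical capital growth = (1085.7 − 1100) / 1100 = -1.3%.
The labor force growth = (3438.6 − 3300) / 3300 = 4.2%.
Labor's share = 1 − 0.28 = 0.72.
Physical capital: 0.28 × (-1.3) = -0.364 pp.
The labor force: 0.72 × 4.2 = 3.024 pp.
TFP growth = 2.2 − 2.66 = -0.46%.

-0.46%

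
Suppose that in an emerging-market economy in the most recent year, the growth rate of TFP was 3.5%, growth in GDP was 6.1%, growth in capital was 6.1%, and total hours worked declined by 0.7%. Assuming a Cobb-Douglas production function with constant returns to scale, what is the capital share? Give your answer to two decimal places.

gY = gA + α·gK + (1−α)·gL, so gY − gA − gL = α(gK − gL).
6.1 − 3.5 + 0.7 = α × (6.1 − (-0.7)).
3.3 = 6.8 α, so α = 0.4853.

0.49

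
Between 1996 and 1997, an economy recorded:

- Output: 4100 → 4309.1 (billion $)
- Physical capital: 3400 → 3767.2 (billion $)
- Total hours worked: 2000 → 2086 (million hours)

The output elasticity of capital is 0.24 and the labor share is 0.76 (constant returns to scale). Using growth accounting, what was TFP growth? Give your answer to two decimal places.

Output growth = (4309.1 − 4100) / 4100 = 5.1%.
Physical capital growth = (3767.2 − 3400) / 3400 = 10.8%.
Total hours worked growth = (2086 − 2000) / 2000 = 4.3%.
Labor's share = 1 − 0.24 = 0.76.
Physical capital: 0.24 × 10.8 = 2.592 pp.
Total hours worked: 0.76 × 4.3 = 3.268 pp.
TFP growth = 5.1 − 5.86 = -0.76%.

-0.76%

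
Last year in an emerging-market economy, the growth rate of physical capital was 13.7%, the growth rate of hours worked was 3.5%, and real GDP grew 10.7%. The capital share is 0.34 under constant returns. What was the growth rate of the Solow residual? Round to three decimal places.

Labor's share = 1 − 0.34 = 0.66.
Physical capital: 0.34 × 13.7 = 4.658 pp.
Hours worked: 0.66 × 3.5 = 2.31 pp.
TFP growth = 10.7 − 6.968 = 3.732%.

The Solow residual grew 3.732%.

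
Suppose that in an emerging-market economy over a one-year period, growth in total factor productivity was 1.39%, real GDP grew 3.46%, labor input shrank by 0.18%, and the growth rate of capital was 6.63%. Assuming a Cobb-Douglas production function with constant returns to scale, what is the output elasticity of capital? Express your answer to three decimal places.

gY = gA + α·gK + (1−α)·gL, so gY − gA − gL = α(gK − gL).
3.46 − 1.39 + 0.18 = α × (6.63 − (-0.18)).
2.25 = 6.81 α, so α = 0.3304.

α = 0.330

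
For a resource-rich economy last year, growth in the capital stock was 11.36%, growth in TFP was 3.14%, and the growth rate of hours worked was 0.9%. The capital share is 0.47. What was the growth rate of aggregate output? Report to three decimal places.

Labor's share = 1 − 0.47 = 0.53.
The capital stock: 0.47 × 11.36 = 5.3392 pp.
Hours worked: 0.53 × 0.9 = 0.477 pp.
Output growth = 3.14 + 5.8162 = 8.9562%.

Aggregate output grew 8.956%.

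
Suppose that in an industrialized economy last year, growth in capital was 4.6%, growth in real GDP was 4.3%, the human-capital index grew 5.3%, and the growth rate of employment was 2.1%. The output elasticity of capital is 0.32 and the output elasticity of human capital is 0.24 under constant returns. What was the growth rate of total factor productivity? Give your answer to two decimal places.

Labor's share = 1 − 0.32 − 0.24 = 0.44.
Capital: 0.32 × 4.6 = 1.472 pp.
The human-capital index: 0.24 × 5.3 = 1.272 pp.
Employment: 0.44 × 2.1 = 0.924 pp.
TFP growth = 4.3 − 3.668 = 0.632%.

Total factor productivity grew 0.63%.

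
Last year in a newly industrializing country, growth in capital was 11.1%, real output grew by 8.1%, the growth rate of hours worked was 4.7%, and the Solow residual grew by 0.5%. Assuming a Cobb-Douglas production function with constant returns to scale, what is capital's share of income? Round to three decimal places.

gY = gA + α·gK + (1−α)·gL, so gY − gA − gL = α(gK − gL).
8.1 − 0.5 − 4.7 = α × (11.1 − 4.7).
2.9 = 6.4 α, so α = 0.45313.

α = 0.453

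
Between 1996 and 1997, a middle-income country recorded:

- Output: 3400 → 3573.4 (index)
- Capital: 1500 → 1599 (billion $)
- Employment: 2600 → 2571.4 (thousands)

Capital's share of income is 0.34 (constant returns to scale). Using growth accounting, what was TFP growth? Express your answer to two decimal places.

3.58%

Output growth = (3573.4 − 3400) / 3400 = 5.1%.
Capital growth = (1599 − 1500) / 1500 = 6.6%.
Employment growth = (2571.4 − 2600) / 2600 = -1.1%.
Labor's share = 1 − 0.34 = 0.66.
Capital: 0.34 × 6.6 = 2.244 pp.
Employment: 0.66 × (-1.1) = -0.726 pp.
TFP growth = 5.1 − 1.518 = 3.582%.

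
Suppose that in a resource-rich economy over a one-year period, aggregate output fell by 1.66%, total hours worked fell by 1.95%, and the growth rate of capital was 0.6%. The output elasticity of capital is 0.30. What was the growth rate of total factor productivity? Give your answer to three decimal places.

-0.475%

Labor's share = 1 − 0.3 = 0.7.
Capital: 0.3 × 0.6 = 0.18 pp.
Total hours worked: 0.7 × (-1.95) = -1.365 pp.
TFP growth = -1.66 + 1.185 = -0.475%.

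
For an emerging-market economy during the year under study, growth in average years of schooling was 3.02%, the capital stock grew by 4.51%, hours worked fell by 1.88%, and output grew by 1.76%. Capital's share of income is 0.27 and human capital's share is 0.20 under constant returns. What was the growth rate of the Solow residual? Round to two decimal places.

0.93%

Labor's share = 1 − 0.27 − 0.2 = 0.53.
The capital stock: 0.27 × 4.51 = 1.2177 pp.
Average years of schooling: 0.2 × 3.02 = 0.604 pp.
Hours worked: 0.53 × (-1.88) = -0.9964 pp.
TFP growth = 1.76 − 0.8253 = 0.9347%.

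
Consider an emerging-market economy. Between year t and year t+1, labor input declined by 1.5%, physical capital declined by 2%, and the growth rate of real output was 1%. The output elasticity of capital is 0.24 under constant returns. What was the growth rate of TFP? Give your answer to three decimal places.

Labor's share = 1 − 0.24 = 0.76.
Physical capital: 0.24 × (-2) = -0.48 pp.
Labor input: 0.76 × (-1.5) = -1.14 pp.
TFP growth = 1 + 1.62 = 2.62%.

2.620%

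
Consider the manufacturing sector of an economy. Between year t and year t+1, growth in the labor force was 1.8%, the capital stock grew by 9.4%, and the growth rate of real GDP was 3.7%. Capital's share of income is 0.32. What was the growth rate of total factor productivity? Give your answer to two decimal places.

-0.53%

Labor's share = 1 − 0.32 = 0.68.
The capital stock: 0.32 × 9.4 = 3.008 pp.
The labor force: 0.68 × 1.8 = 1.224 pp.
TFP growth = 3.7 − 4.232 = -0.532%.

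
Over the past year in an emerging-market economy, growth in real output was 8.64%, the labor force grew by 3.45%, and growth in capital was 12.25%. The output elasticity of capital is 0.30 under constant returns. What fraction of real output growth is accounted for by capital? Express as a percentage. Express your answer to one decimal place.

Capital contributed 0.3 × 12.25 = 3.675 pp.
Share of growth = 3.675 / 8.64 × 100 = 42.535%.

42.5%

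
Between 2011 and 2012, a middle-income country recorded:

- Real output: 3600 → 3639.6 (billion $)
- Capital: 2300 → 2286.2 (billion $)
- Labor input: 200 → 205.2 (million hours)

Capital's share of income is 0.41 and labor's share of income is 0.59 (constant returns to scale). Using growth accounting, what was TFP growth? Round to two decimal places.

-0.19%

Real output growth = (3639.6 − 3600) / 3600 = 1.1%.
Capital growth = (2286.2 − 2300) / 2300 = -0.6%.
Labor input growth = (205.2 − 200) / 200 = 2.6%.
Labor's share = 1 − 0.41 = 0.59.
Capital: 0.41 × (-0.6) = -0.246 pp.
Labor input: 0.59 × 2.6 = 1.534 pp.
TFP growth = 1.1 − 1.288 = -0.188%.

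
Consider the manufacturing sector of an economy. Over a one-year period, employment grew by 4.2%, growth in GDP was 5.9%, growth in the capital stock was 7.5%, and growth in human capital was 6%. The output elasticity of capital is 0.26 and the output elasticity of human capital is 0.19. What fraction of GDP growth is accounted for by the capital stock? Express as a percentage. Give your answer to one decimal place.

The capital stock contributed 0.26 × 7.5 = 1.95 pp.
Share of growth = 1.95 / 5.9 × 100 = 33.051%.

33.1%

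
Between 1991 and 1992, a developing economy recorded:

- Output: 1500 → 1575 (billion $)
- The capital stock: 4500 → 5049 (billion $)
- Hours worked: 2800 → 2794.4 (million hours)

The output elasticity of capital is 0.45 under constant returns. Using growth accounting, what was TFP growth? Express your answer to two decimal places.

Output growth = (1575 − 1500) / 1500 = 5%.
The capital stock growth = (5049 − 4500) / 4500 = 12.2%.
Hours worked growth = (2794.4 − 2800) / 2800 = -0.2%.
Labor's share = 1 − 0.45 = 0.55.
The capital stock: 0.45 × 12.2 = 5.49 pp.
Hours worked: 0.55 × (-0.2) = -0.11 pp.
TFP growth = 5 − 5.38 = -0.38%.

-0.38%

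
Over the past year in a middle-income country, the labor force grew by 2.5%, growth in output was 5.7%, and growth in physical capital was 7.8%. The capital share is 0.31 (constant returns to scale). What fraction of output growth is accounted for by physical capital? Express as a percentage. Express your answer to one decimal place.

Physical capital accounted for 42.4% of growth.

Physical capital contributed 0.31 × 7.8 = 2.418 pp.
Share of growth = 2.418 / 5.7 × 100 = 42.421%.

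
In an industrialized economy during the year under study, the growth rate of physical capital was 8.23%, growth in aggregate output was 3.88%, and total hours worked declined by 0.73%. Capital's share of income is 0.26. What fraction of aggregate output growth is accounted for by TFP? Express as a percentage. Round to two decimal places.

Labor's share = 1 − 0.26 = 0.74.
Physical capital: 0.26 × 8.23 = 2.1398 pp.
Total hours worked: 0.74 × (-0.73) = -0.5402 pp.
TFP growth = 3.88 − 1.5996 = 2.2804%.
TFP share of growth = 2.2804 / 3.88 × 100 = 58.7732%.

TFP accounted for 58.77% of growth.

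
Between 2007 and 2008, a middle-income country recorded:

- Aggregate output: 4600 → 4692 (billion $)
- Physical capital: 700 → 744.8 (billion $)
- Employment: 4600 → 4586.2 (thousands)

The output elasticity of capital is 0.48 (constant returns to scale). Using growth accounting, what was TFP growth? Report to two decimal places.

-0.92%

Aggregate output growth = (4692 − 4600) / 4600 = 2%.
Physical capital growth = (744.8 − 700) / 700 = 6.4%.
Employment growth = (4586.2 − 4600) / 4600 = -0.3%.
Labor's share = 1 − 0.48 = 0.52.
Physical capital: 0.48 × 6.4 = 3.072 pp.
Employment: 0.52 × (-0.3) = -0.156 pp.
TFP growth = 2 − 2.916 = -0.916%.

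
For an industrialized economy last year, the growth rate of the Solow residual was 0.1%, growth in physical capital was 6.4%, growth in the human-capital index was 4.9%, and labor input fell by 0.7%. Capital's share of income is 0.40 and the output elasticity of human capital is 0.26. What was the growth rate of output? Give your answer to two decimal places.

Labor's share = 1 − 0.4 − 0.26 = 0.34.
Physical capital: 0.4 × 6.4 = 2.56 pp.
The human-capital index: 0.26 × 4.9 = 1.274 pp.
Labor input: 0.34 × (-0.7) = -0.238 pp.
Output growth = 0.1 + 3.596 = 3.696%.

3.70%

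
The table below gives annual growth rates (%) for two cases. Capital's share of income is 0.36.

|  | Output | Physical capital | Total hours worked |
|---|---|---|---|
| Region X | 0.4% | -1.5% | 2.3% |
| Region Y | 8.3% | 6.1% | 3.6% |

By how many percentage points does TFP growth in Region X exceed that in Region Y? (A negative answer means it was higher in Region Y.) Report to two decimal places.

Labor's share = 1 − 0.36 = 0.64.
Region X: TFP = 0.4 + 0.54 − 1.472 = -0.532%.
Region Y: TFP = 8.3 − 2.196 − 2.304 = 3.8%.
Difference = -0.532 − (3.8) = -4.332 pp.

-4.33 percentage points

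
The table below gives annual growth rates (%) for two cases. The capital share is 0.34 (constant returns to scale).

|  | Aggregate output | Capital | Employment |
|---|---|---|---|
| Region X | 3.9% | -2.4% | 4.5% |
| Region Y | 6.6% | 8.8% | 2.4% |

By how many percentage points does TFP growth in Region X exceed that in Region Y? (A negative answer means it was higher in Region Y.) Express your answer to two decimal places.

-0.28 percentage points

Labor's share = 1 − 0.34 = 0.66.
Region X: TFP = 3.9 + 0.816 − 2.97 = 1.746%.
Region Y: TFP = 6.6 − 2.992 − 1.584 = 2.024%.
Difference = 1.746 − (2.024) = -0.278 pp.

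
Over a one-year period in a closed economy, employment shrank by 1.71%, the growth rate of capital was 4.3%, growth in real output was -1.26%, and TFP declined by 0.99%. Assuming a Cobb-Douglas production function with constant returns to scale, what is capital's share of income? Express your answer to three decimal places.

α = 0.240

gY = gA + α·gK + (1−α)·gL, so gY − gA − gL = α(gK − gL).
-1.26 + 0.99 + 1.71 = α × (4.3 − (-1.71)).
1.44 = 6.01 α, so α = 0.2396.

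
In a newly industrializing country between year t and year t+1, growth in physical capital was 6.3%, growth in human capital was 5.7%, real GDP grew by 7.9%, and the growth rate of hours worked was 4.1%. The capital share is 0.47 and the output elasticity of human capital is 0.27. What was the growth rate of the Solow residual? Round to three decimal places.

Labor's share = 1 − 0.47 − 0.27 = 0.26.
Physical capital: 0.47 × 6.3 = 2.961 pp.
Human capital: 0.27 × 5.7 = 1.539 pp.
Hours worked: 0.26 × 4.1 = 1.066 pp.
TFP growth = 7.9 − 5.566 = 2.334%.

2.334%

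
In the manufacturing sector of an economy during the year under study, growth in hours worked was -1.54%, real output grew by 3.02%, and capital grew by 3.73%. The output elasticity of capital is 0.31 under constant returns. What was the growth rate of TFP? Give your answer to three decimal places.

TFP grew 2.926%.

Labor's share = 1 − 0.31 = 0.69.
Capital: 0.31 × 3.73 = 1.1563 pp.
Hours worked: 0.69 × (-1.54) = -1.0626 pp.
TFP growth = 3.02 − 0.0937 = 2.9263%.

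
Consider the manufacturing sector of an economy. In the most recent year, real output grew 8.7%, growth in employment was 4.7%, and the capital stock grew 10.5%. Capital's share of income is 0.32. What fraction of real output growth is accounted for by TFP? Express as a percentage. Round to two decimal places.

Labor's share = 1 − 0.32 = 0.68.
The capital stock: 0.32 × 10.5 = 3.36 pp.
Employment: 0.68 × 4.7 = 3.196 pp.
TFP growth = 8.7 − 6.556 = 2.144%.
TFP share of growth = 2.144 / 8.7 × 100 = 24.6437%.

24.64%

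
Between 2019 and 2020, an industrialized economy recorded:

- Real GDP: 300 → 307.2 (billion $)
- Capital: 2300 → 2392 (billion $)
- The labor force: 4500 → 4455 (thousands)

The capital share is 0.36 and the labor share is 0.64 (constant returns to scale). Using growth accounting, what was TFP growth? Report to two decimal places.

Real GDP growth = (307.2 − 300) / 300 = 2.4%.
Capital growth = (2392 − 2300) / 2300 = 4%.
The labor force growth = (4455 − 4500) / 4500 = -1%.
Labor's share = 1 − 0.36 = 0.64.
Capital: 0.36 × 4 = 1.44 pp.
The labor force: 0.64 × (-1) = -0.64 pp.
TFP growth = 2.4 − 0.8 = 1.6%.

TFP growth was 1.60%.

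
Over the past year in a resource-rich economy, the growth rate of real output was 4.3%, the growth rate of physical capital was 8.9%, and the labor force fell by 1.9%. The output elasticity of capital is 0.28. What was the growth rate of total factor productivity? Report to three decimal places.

Labor's share = 1 − 0.28 = 0.72.
Physical capital: 0.28 × 8.9 = 2.492 pp.
The labor force: 0.72 × (-1.9) = -1.368 pp.
TFP growth = 4.3 − 1.124 = 3.176%.

Total factor productivity grew 3.176%.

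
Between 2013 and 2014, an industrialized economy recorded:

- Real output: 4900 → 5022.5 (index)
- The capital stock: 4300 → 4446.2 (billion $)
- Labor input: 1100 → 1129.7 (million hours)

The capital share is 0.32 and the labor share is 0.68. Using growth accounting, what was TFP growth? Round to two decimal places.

-0.42%

Real output growth = (5022.5 − 4900) / 4900 = 2.5%.
The capital stock growth = (4446.2 − 4300) / 4300 = 3.4%.
Labor input growth = (1129.7 − 1100) / 1100 = 2.7%.
Labor's share = 1 − 0.32 = 0.68.
The capital stock: 0.32 × 3.4 = 1.088 pp.
Labor input: 0.68 × 2.7 = 1.836 pp.
TFP growth = 2.5 − 2.924 = -0.424%.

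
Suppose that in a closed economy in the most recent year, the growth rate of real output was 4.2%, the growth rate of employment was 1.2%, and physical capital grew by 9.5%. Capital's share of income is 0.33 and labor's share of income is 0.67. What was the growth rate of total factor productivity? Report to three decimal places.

Total factor productivity growth was 0.261%.

Labor's share = 1 − 0.33 = 0.67.
Physical capital: 0.33 × 9.5 = 3.135 pp.
Employment: 0.67 × 1.2 = 0.804 pp.
TFP growth = 4.2 − 3.939 = 0.261%.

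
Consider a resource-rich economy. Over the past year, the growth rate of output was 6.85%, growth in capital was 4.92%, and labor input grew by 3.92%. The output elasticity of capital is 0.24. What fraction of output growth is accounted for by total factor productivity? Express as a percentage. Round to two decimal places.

Labor's share = 1 − 0.24 = 0.76.
Capital: 0.24 × 4.92 = 1.1808 pp.
Labor input: 0.76 × 3.92 = 2.9792 pp.
TFP growth = 6.85 − 4.16 = 2.69%.
TFP share of growth = 2.69 / 6.85 × 100 = 39.2701%.

39.27%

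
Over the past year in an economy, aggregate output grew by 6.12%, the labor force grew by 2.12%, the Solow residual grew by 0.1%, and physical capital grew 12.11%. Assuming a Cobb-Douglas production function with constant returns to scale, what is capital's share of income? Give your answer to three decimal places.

Capital's share of income is 0.390.

gY = gA + α·gK + (1−α)·gL, so gY − gA − gL = α(gK − gL).
6.12 − 0.1 − 2.12 = α × (12.11 − 2.12).
3.9 = 9.99 α, so α = 0.39039.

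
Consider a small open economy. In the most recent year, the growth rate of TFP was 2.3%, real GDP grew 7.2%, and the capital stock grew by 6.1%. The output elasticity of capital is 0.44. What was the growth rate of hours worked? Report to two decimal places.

Hours worked grew 3.96%.

Labor's share = 1 − 0.44 = 0.56.
gY = gA + 0.44×6.1 + 0.56×g.
0.56×g = 7.2 − 2.3 − 2.684 = 2.216.
g = 2.216 / 0.56 = 3.9571%.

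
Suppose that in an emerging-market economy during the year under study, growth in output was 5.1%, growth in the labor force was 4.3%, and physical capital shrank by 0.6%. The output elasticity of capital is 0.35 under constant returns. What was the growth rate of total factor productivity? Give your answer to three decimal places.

2.515%

Labor's share = 1 − 0.35 = 0.65.
Physical capital: 0.35 × (-0.6) = -0.21 pp.
The labor force: 0.65 × 4.3 = 2.795 pp.
TFP growth = 5.1 − 2.585 = 2.515%.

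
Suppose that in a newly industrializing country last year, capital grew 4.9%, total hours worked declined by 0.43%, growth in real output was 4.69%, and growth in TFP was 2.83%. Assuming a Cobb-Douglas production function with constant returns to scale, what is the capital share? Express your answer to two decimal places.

The capital share is 0.43.

gY = gA + α·gK + (1−α)·gL, so gY − gA − gL = α(gK − gL).
4.69 − 2.83 + 0.43 = α × (4.9 − (-0.43)).
2.29 = 5.33 α, so α = 0.4296.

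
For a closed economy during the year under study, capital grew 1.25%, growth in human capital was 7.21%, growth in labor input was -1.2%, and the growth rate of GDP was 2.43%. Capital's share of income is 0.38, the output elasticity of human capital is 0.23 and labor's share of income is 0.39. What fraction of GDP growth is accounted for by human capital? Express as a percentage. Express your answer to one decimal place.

Human capital contributed 0.23 × 7.21 = 1.6583 pp.
Share of growth = 1.6583 / 2.43 × 100 = 68.243%.

68.2%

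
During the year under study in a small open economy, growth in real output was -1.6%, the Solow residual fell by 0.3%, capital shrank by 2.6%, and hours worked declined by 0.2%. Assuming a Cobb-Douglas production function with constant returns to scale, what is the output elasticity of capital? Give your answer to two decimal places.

gY = gA + α·gK + (1−α)·gL, so gY − gA − gL = α(gK − gL).
-1.6 + 0.3 + 0.2 = α × (-2.6 − (-0.2)).
-1.1 = -2.4 α, so α = 0.4583.

The output elasticity of capital is 0.46.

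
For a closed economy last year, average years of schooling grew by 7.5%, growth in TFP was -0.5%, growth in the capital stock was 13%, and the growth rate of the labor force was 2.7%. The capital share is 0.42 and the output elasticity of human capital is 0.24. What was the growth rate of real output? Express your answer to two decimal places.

Labor's share = 1 − 0.42 − 0.24 = 0.34.
The capital stock: 0.42 × 13 = 5.46 pp.
Average years of schooling: 0.24 × 7.5 = 1.8 pp.
The labor force: 0.34 × 2.7 = 0.918 pp.
Output growth = -0.5 + 8.178 = 7.678%.

7.68%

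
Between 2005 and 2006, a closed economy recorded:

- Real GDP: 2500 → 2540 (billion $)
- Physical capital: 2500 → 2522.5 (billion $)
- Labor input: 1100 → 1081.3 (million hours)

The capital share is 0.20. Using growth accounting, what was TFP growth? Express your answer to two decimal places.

Real GDP growth = (2540 − 2500) / 2500 = 1.6%.
Physical capital growth = (2522.5 − 2500) / 2500 = 0.9%.
Labor input growth = (1081.3 − 1100) / 1100 = -1.7%.
Labor's share = 1 − 0.2 = 0.8.
Physical capital: 0.2 × 0.9 = 0.18 pp.
Labor input: 0.8 × (-1.7) = -1.36 pp.
TFP growth = 1.6 + 1.18 = 2.78%.

2.78%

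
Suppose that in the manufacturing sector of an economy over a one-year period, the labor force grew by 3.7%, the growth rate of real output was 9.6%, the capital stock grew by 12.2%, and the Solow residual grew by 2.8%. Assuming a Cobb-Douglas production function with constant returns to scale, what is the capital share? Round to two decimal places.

gY = gA + α·gK + (1−α)·gL, so gY − gA − gL = α(gK − gL).
9.6 − 2.8 − 3.7 = α × (12.2 − 3.7).
3.1 = 8.5 α, so α = 0.3647.

α = 0.36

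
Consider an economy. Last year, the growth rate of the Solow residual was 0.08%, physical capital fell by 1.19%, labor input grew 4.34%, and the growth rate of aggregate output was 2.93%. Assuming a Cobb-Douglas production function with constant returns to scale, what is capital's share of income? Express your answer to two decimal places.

gY = gA + α·gK + (1−α)·gL, so gY − gA − gL = α(gK − gL).
2.93 − 0.08 − 4.34 = α × (-1.19 − 4.34).
-1.49 = -5.53 α, so α = 0.2694.

α = 0.27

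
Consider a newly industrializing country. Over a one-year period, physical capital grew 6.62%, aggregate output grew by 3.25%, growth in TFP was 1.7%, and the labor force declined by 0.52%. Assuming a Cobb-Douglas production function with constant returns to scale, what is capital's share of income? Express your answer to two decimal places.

α = 0.29

gY = gA + α·gK + (1−α)·gL, so gY − gA − gL = α(gK − gL).
3.25 − 1.7 + 0.52 = α × (6.62 − (-0.52)).
2.07 = 7.14 α, so α = 0.2899.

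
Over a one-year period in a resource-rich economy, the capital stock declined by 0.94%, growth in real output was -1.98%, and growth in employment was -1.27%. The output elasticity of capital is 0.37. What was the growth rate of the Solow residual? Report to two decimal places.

-0.83%

Labor's share = 1 − 0.37 = 0.63.
The capital stock: 0.37 × (-0.94) = -0.3478 pp.
Employment: 0.63 × (-1.27) = -0.8001 pp.
TFP growth = -1.98 + 1.1479 = -0.8321%.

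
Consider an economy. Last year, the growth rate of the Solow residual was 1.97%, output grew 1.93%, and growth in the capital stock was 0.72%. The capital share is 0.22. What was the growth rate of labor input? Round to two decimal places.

Labor's share = 1 − 0.22 = 0.78.
gY = gA + 0.22×0.72 + 0.78×g.
0.78×g = 1.93 − 1.97 − 0.1584 = -0.1984.
g = -0.1984 / 0.78 = -0.2544%.

-0.25%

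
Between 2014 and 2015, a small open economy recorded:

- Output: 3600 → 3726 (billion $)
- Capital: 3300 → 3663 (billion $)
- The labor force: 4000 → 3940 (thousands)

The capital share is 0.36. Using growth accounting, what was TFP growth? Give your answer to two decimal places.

Output growth = (3726 − 3600) / 3600 = 3.5%.
Capital growth = (3663 − 3300) / 3300 = 11%.
The labor force growth = (3940 − 4000) / 4000 = -1.5%.
Labor's share = 1 − 0.36 = 0.64.
Capital: 0.36 × 11 = 3.96 pp.
The labor force: 0.64 × (-1.5) = -0.96 pp.
TFP growth = 3.5 − 3 = 0.5%.

TFP grew 0.50%.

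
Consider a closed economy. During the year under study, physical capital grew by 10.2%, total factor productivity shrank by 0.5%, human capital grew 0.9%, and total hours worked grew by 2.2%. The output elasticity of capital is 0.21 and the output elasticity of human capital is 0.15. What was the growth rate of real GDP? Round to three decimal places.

3.185%

Labor's share = 1 − 0.21 − 0.15 = 0.64.
Physical capital: 0.21 × 10.2 = 2.142 pp.
Human capital: 0.15 × 0.9 = 0.135 pp.
Total hours worked: 0.64 × 2.2 = 1.408 pp.
Output growth = -0.5 + 3.685 = 3.185%.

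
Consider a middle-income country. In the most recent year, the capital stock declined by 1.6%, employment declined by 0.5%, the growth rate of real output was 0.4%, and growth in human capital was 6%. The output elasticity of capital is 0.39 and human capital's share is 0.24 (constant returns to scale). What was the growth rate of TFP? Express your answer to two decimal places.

Labor's share = 1 − 0.39 − 0.24 = 0.37.
The capital stock: 0.39 × (-1.6) = -0.624 pp.
Human capital: 0.24 × 6 = 1.44 pp.
Employment: 0.37 × (-0.5) = -0.185 pp.
TFP growth = 0.4 − 0.631 = -0.231%.

-0.23%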